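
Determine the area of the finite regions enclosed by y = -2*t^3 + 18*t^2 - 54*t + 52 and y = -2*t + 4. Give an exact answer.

1

Set the curves equal: -2*t^3 + 18*t^2 - 54*t + 52 = -2*t + 4, so -2*t^3 + 18*t^2 - 52*t + 48 = 0, which factors as -2*(t - 4)*(t - 3)*(t - 2) = 0. The curves meet at t = 2, 3, 4.
On [2, 3], y = -2*t + 4 is on top; that piece has area ∫[2,3] (-(-2*t^3 + 18*t^2 - 52*t + 48)) dt = 1/2.
On [3, 4], y = -2*t^3 + 18*t^2 - 54*t + 52 is on top; that piece has area ∫[3,4] (-2*t^3 + 18*t^2 - 52*t + 48) dt = 1/2.
Total enclosed area = 1/2 + 1/2 = 1.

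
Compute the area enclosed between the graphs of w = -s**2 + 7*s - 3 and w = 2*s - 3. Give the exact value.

Set the curves equal: -s**2 + 7*s - 3 = 2*s - 3, so -s**2 + 5*s = 0, which factors as -s*(s - 5) = 0. The curves meet at s = 0, 5.
On [0, 5], w = -s**2 + 7*s - 3 is on top; that piece has area ∫[0,5] (-s**2 + 5*s) ds = 125/6.

125/6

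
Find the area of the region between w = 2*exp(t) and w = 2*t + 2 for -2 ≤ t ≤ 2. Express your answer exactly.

-8 - 2*exp(-2) + 2*exp(2)

On [-2, 2], (2*exp(t)) - (2*t + 2) = -2*t + 2*exp(t) - 2 is ≥ 0 throughout, so the area is a single integral of |-2*t + 2*exp(t) - 2|.
∫[-2,2] (-2*t + 2*exp(t) - 2) dt = -8 - 2*exp(-2) + 2*exp(2).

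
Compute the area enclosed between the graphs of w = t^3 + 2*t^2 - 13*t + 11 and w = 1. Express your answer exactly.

Set the curves equal: t^3 + 2*t^2 - 13*t + 11 = 1, so t^3 + 2*t^2 - 13*t + 10 = 0, which factors as (t - 2)*(t - 1)*(t + 5) = 0. The curves meet at t = -5, 1, 2.
On [-5, 1], w = t^3 + 2*t^2 - 13*t + 11 is on top; that piece has area ∫[-5,1] (t^3 + 2*t^2 - 13*t + 10) dt = 144.
On [1, 2], w = 1 is on top; that piece has area ∫[1,2] (-(t^3 + 2*t^2 - 13*t + 10)) dt = 13/12.
Total enclosed area = 144 + 13/12 = 1741/12.

1741/12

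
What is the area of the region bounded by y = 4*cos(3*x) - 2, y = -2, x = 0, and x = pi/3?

8/3

The difference (4*cos(3*x) - 2) - (-2) = 4*cos(3*x) changes sign at x = pi/6 inside [0, pi/3], so split the integral there.
∫[0,pi/6] (4*cos(3*x)) dx = 4/3.
∫[pi/6,pi/3] (4*cos(3*x)) dx = -4/3; the area of that piece is 4/3.
Total area = 4/3 + 4/3 = 8/3.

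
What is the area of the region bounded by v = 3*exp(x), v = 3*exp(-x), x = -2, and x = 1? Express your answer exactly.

The difference (3*exp(x)) - (3*exp(-x)) = 3*exp(x) - 3*exp(-x) changes sign at x = 0 inside [-2, 1], so split the integral there.
∫[-2,0] (3*exp(x) - 3*exp(-x)) dx = -3*exp(2) - 3*exp(-2) + 6; the area of that piece is -6 + 3*exp(-2) + 3*exp(2).
∫[0,1] (3*exp(x) - 3*exp(-x)) dx = -6 + 3*exp(-1) + 3*exp(1).
Total area = (-6 + 3*exp(-2) + 3*exp(2)) + (-6 + 3*exp(-1) + 3*exp(1)) = -12 + 3*exp(-2) + 3*exp(-1) + 3*exp(1) + 3*exp(2).

-12 + 3*exp(-2) + 3*exp(-1) + 3*exp(1) + 3*exp(2)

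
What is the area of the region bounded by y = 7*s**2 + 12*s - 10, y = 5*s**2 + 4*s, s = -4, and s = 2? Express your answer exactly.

220/3

The difference (7*s**2 + 12*s - 10) - (5*s**2 + 4*s) = 2*s**2 + 8*s - 10 changes sign at s = 1 inside [-4, 2], so split the integral there.
∫[-4,1] (2*s**2 + 8*s - 10) ds = -200/3; the area of that piece is 200/3.
∫[1,2] (2*s**2 + 8*s - 10) ds = 20/3.
Total area = 200/3 + 20/3 = 220/3.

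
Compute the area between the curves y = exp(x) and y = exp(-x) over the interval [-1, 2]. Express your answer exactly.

The difference (exp(x)) - (exp(-x)) = exp(x) - exp(-x) changes sign at x = 0 inside [-1, 2], so split the integral there.
∫[-1,0] (exp(x) - exp(-x)) dx = -exp(1) - exp(-1) + 2; the area of that piece is -2 + exp(-1) + exp(1).
∫[0,2] (exp(x) - exp(-x)) dx = -2 + exp(-2) + exp(2).
Total area = (-2 + exp(-1) + exp(1)) + (-2 + exp(-2) + exp(2)) = -4 + exp(-2) + exp(-1) + exp(1) + exp(2).

-4 + exp(-2) + exp(-1) + exp(1) + exp(2)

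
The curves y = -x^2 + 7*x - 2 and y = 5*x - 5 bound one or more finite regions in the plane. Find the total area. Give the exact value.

Set the curves equal: -x^2 + 7*x - 2 = 5*x - 5, so -x^2 + 2*x + 3 = 0, which factors as -(x - 3)*(x + 1) = 0. The curves meet at x = -1, 3.
On [-1, 3], y = -x^2 + 7*x - 2 is on top; that piece has area ∫[-1,3] (-x^2 + 2*x + 3) dx = 32/3.

32/3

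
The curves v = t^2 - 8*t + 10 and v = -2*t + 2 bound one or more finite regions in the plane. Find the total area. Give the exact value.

Set the curves equal: t^2 - 8*t + 10 = -2*t + 2, so t^2 - 6*t + 8 = 0, which factors as (t - 4)*(t - 2) = 0. The curves meet at t = 2, 4.
On [2, 4], v = -2*t + 2 is on top; that piece has area ∫[2,4] (-(t^2 - 6*t + 8)) dt = 4/3.

4/3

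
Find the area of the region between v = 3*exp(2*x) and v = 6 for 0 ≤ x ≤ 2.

-33/2 + 6*log(2) + 3*exp(4)/2

The difference (3*exp(2*x)) - (6) = 3*exp(2*x) - 6 changes sign at x = log(2)/2 inside [0, 2], so split the integral there.
∫[0,log(2)/2] (3*exp(2*x) - 6) dx = 3/2 - log(8); the area of that piece is -3/2 + log(8).
∫[log(2)/2,2] (3*exp(2*x) - 6) dx = -15 + 3*log(2) + 3*exp(4)/2.
Total area = (-3/2 + log(8)) + (-15 + 3*log(2) + 3*exp(4)/2) = -33/2 + 6*log(2) + 3*exp(4)/2.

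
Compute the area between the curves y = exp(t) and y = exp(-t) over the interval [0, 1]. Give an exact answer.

On [0, 1], (exp(t)) - (exp(-t)) = exp(t) - exp(-t) is ≥ 0 throughout, so the area is a single integral of |exp(t) - exp(-t)|.
∫[0,1] (exp(t) - exp(-t)) dt = -2 + exp(-1) + exp(1).

-2 + exp(-1) + exp(1)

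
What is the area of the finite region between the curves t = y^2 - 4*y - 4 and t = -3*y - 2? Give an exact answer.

9/2

Both boundary curves give t as a function of y, so integrate with respect to y. Setting them equal: y^2 - y - 2 = 0, i.e. (y - 2)*(y + 1) = 0, so they meet at y = -1, 2.
For y in [-1, 2], t = y^2 - 4*y - 4 is on the left; area = ∫[-1,2] (-(y^2 - y - 2)) dy = 9/2.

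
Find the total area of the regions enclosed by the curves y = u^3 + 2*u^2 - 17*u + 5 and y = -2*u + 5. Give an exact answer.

863/6

Set the curves equal: u^3 + 2*u^2 - 17*u + 5 = -2*u + 5, so u^3 + 2*u^2 - 15*u = 0, which factors as u*(u - 3)*(u + 5) = 0. The curves meet at u = -5, 0, 3.
On [-5, 0], y = u^3 + 2*u^2 - 17*u + 5 is on top; that piece has area ∫[-5,0] (u^3 + 2*u^2 - 15*u) du = 1375/12.
On [0, 3], y = -2*u + 5 is on top; that piece has area ∫[0,3] (-(u^3 + 2*u^2 - 15*u)) du = 117/4.
Total enclosed area = 1375/12 + 117/4 = 863/6.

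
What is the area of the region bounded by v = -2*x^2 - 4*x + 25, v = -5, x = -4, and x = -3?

On [-4, -3], (-2*x^2 - 4*x + 25) - (-5) = -2*x^2 - 4*x + 30 is ≥ 0 throughout, so the area is a single integral of |-2*x^2 - 4*x + 30|.
∫[-4,-3] (-2*x^2 - 4*x + 30) dx = 58/3.

58/3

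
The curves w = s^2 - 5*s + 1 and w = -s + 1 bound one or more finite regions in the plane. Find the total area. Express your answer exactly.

32/3

Set the curves equal: s^2 - 5*s + 1 = -s + 1, so s^2 - 4*s = 0, which factors as s*(s - 4) = 0. The curves meet at s = 0, 4.
On [0, 4], w = -s + 1 is on top; that piece has area ∫[0,4] (-(s^2 - 4*s)) ds = 32/3.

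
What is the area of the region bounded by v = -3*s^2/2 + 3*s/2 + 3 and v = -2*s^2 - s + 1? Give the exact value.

Set the curves equal: -3*s^2/2 + 3*s/2 + 3 = -2*s^2 - s + 1, so s^2/2 + 5*s/2 + 2 = 0, which factors as (s + 1)*(s + 4)/2 = 0. The curves meet at s = -4, -1.
On [-4, -1], v = -2*s^2 - s + 1 is on top; that piece has area ∫[-4,-1] (-(s^2/2 + 5*s/2 + 2)) ds = 9/4.

9/4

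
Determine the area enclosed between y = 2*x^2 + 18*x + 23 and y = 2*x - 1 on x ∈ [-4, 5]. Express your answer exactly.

1306/3

The difference (2*x^2 + 18*x + 23) - (2*x - 1) = 2*x^2 + 16*x + 24 changes sign at x = -2 inside [-4, 5], so split the integral there.
∫[-4,-2] (2*x^2 + 16*x + 24) dx = -32/3; the area of that piece is 32/3.
∫[-2,5] (2*x^2 + 16*x + 24) dx = 1274/3.
Total area = 32/3 + 1274/3 = 1306/3.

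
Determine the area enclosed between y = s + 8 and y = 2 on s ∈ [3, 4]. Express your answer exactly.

On [3, 4], (s + 8) - (2) = s + 6 is ≥ 0 throughout, so the area is a single integral of |s + 6|.
∫[3,4] (s + 6) ds = 19/2.

19/2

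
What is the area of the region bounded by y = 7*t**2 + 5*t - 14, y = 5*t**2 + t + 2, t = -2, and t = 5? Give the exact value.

The difference (7*t**2 + 5*t - 14) - (5*t**2 + t + 2) = 2*t**2 + 4*t - 16 changes sign at t = 2 inside [-2, 5], so split the integral there.
∫[-2,2] (2*t**2 + 4*t - 16) dt = -160/3; the area of that piece is 160/3.
∫[2,5] (2*t**2 + 4*t - 16) dt = 72.
Total area = 160/3 + 72 = 376/3.

376/3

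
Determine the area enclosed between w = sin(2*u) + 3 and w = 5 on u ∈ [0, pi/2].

-1 + pi

On [0, pi/2], (sin(2*u) + 3) - (5) = sin(2*u) - 2 is ≤ 0 throughout, so the area is a single integral of |sin(2*u) - 2|.
∫[0,pi/2] (sin(2*u) - 2) du = 1 - pi; the area of that piece is -1 + pi.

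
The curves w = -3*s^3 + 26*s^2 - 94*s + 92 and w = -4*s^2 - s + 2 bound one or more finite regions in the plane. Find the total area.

Set the curves equal: -3*s^3 + 26*s^2 - 94*s + 92 = -4*s^2 - s + 2, so -3*s^3 + 30*s^2 - 93*s + 90 = 0, which factors as -3*(s - 5)*(s - 3)*(s - 2) = 0. The curves meet at s = 2, 3, 5.
On [2, 3], w = -4*s^2 - s + 2 is on top; that piece has area ∫[2,3] (-(-3*s^3 + 30*s^2 - 93*s + 90)) ds = 5/4.
On [3, 5], w = -3*s^3 + 26*s^2 - 94*s + 92 is on top; that piece has area ∫[3,5] (-3*s^3 + 30*s^2 - 93*s + 90) ds = 8.
Total enclosed area = 5/4 + 8 = 37/4.

37/4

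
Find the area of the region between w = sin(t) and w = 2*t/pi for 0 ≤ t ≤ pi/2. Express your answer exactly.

1 - pi/4

On [0, pi/2], (sin(t)) - (2*t/pi) = -2*t/pi + sin(t) is ≥ 0 throughout, so the area is a single integral of |-2*t/pi + sin(t)|.
∫[0,pi/2] (-2*t/pi + sin(t)) dt = 1 - pi/4.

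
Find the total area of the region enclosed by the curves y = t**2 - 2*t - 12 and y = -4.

Set the curves equal: t**2 - 2*t - 12 = -4, so t**2 - 2*t - 8 = 0, which factors as (t - 4)*(t + 2) = 0. The curves meet at t = -2, 4.
On [-2, 4], y = -4 is on top; that piece has area ∫[-2,4] (-(t**2 - 2*t - 8)) dt = 36.

36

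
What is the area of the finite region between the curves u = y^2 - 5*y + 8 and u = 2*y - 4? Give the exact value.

1/6

Both boundary curves give u as a function of y, so integrate with respect to y. Setting them equal: y^2 - 7*y + 12 = 0, i.e. (y - 4)*(y - 3) = 0, so they meet at y = 3, 4.
For y in [3, 4], u = y^2 - 5*y + 8 is on the left; area = ∫[3,4] (-(y^2 - 7*y + 12)) dy = 1/6.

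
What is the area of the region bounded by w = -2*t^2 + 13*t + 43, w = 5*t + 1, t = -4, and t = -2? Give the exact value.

20

The difference (-2*t^2 + 13*t + 43) - (5*t + 1) = -2*t^2 + 8*t + 42 changes sign at t = -3 inside [-4, -2], so split the integral there.
∫[-4,-3] (-2*t^2 + 8*t + 42) dt = -32/3; the area of that piece is 32/3.
∫[-3,-2] (-2*t^2 + 8*t + 42) dt = 28/3.
Total area = 32/3 + 28/3 = 20.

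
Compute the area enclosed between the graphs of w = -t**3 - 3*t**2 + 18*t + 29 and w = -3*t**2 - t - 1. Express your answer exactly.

Set the curves equal: -t**3 - 3*t**2 + 18*t + 29 = -3*t**2 - t - 1, so -t**3 + 19*t + 30 = 0, which factors as -(t - 5)*(t + 2)*(t + 3) = 0. The curves meet at t = -3, -2, 5.
On [-3, -2], w = -3*t**2 - t - 1 is on top; that piece has area ∫[-3,-2] (-(-t**3 + 19*t + 30)) dt = 5/4.
On [-2, 5], w = -t**3 - 3*t**2 + 18*t + 29 is on top; that piece has area ∫[-2,5] (-t**3 + 19*t + 30) dt = 1029/4.
Total enclosed area = 5/4 + 1029/4 = 517/2.

517/2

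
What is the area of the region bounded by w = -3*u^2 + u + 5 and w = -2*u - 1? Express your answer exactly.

Set the curves equal: -3*u^2 + u + 5 = -2*u - 1, so -3*u^2 + 3*u + 6 = 0, which factors as -3*(u - 2)*(u + 1) = 0. The curves meet at u = -1, 2.
On [-1, 2], w = -3*u^2 + u + 5 is on top; that piece has area ∫[-1,2] (-3*u^2 + 3*u + 6) du = 27/2.

27/2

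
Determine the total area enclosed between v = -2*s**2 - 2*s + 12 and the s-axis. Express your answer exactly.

125/3

The curve meets the s-axis where -2*s**2 - 2*s + 12 = 0, i.e. -2*(s - 2)*(s + 3) = 0, at s = -3, 2.
On [-3, 2] the curve lies above the axis; ∫[-3,2] (-2*s**2 - 2*s + 12) ds = 125/3, giving area 125/3.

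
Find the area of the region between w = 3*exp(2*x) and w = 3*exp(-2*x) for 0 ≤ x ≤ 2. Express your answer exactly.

-3 + 3*exp(-4)/2 + 3*exp(4)/2

On [0, 2], (3*exp(2*x)) - (3*exp(-2*x)) = 3*exp(2*x) - 3*exp(-2*x) is ≥ 0 throughout, so the area is a single integral of |3*exp(2*x) - 3*exp(-2*x)|.
∫[0,2] (3*exp(2*x) - 3*exp(-2*x)) dx = -3 + 3*exp(-4)/2 + 3*exp(4)/2.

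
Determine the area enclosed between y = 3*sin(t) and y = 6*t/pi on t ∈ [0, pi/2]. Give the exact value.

On [0, pi/2], (3*sin(t)) - (6*t/pi) = -6*t/pi + 3*sin(t) is ≥ 0 throughout, so the area is a single integral of |-6*t/pi + 3*sin(t)|.
∫[0,pi/2] (-6*t/pi + 3*sin(t)) dt = 3 - 3*pi/4.

3 - 3*pi/4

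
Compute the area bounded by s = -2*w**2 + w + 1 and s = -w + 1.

Both boundary curves give s as a function of w, so integrate with respect to w. Setting them equal: -2*w**2 + 2*w = 0, i.e. -2*w*(w - 1) = 0, so they meet at w = 0, 1.
For w in [0, 1], s = -2*w**2 + w + 1 is on the right; area = ∫[0,1] (-2*w**2 + 2*w) dw = 1/3.

1/3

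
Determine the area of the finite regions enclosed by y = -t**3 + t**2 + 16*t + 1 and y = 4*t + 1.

Set the curves equal: -t**3 + t**2 + 16*t + 1 = 4*t + 1, so -t**3 + t**2 + 12*t = 0, which factors as -t*(t - 4)*(t + 3) = 0. The curves meet at t = -3, 0, 4.
On [-3, 0], y = 4*t + 1 is on top; that piece has area ∫[-3,0] (-(-t**3 + t**2 + 12*t)) dt = 99/4.
On [0, 4], y = -t**3 + t**2 + 16*t + 1 is on top; that piece has area ∫[0,4] (-t**3 + t**2 + 12*t) dt = 160/3.
Total enclosed area = 99/4 + 160/3 = 937/12.

937/12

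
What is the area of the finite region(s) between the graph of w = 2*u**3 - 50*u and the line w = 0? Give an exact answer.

The curve meets the u-axis where 2*u**3 - 50*u = 0, i.e. 2*u*(u - 5)*(u + 5) = 0, at u = -5, 0, 5.
On [-5, 0] the curve lies above the axis; ∫[-5,0] (2*u**3 - 50*u) du = 625/2, giving area 625/2.
On [0, 5] the curve lies below the axis; ∫[0,5] (2*u**3 - 50*u) du = -625/2, giving area 625/2.
Total area = 625/2 + 625/2 = 625.

625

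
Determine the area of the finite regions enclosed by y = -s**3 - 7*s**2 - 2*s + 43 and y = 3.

1741/12

Set the curves equal: -s**3 - 7*s**2 - 2*s + 43 = 3, so -s**3 - 7*s**2 - 2*s + 40 = 0, which factors as -(s - 2)*(s + 4)*(s + 5) = 0. The curves meet at s = -5, -4, 2.
On [-5, -4], y = 3 is on top; that piece has area ∫[-5,-4] (-(-s**3 - 7*s**2 - 2*s + 40)) ds = 13/12.
On [-4, 2], y = -s**3 - 7*s**2 - 2*s + 43 is on top; that piece has area ∫[-4,2] (-s**3 - 7*s**2 - 2*s + 40) ds = 144.
Total enclosed area = 13/12 + 144 = 1741/12.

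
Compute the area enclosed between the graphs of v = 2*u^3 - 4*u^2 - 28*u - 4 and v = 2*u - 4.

Set the curves equal: 2*u^3 - 4*u^2 - 28*u - 4 = 2*u - 4, so 2*u^3 - 4*u^2 - 30*u = 0, which factors as 2*u*(u - 5)*(u + 3) = 0. The curves meet at u = -3, 0, 5.
On [-3, 0], v = 2*u^3 - 4*u^2 - 28*u - 4 is on top; that piece has area ∫[-3,0] (2*u^3 - 4*u^2 - 30*u) du = 117/2.
On [0, 5], v = 2*u - 4 is on top; that piece has area ∫[0,5] (-(2*u^3 - 4*u^2 - 30*u)) du = 1375/6.
Total enclosed area = 117/2 + 1375/6 = 863/3.

863/3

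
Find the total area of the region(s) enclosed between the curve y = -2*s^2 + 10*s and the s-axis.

125/3

The curve meets the s-axis where -2*s^2 + 10*s = 0, i.e. -2*s*(s - 5) = 0, at s = 0, 5.
On [0, 5] the curve lies above the axis; ∫[0,5] (-2*s^2 + 10*s) ds = 125/3, giving area 125/3.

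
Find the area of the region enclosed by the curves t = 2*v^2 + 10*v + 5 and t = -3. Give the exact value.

Both boundary curves give t as a function of v, so integrate with respect to v. Setting them equal: 2*v^2 + 10*v + 8 = 0, i.e. 2*(v + 1)*(v + 4) = 0, so they meet at v = -4, -1.
For v in [-4, -1], t = 2*v^2 + 10*v + 5 is on the left; area = ∫[-4,-1] (-(2*v^2 + 10*v + 8)) dv = 9.

9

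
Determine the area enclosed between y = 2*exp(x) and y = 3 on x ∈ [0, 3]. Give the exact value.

-13 - 6*log(2) + 6*log(3) + 2*exp(3)

The difference (2*exp(x)) - (3) = 2*exp(x) - 3 changes sign at x = log(3/2) inside [0, 3], so split the integral there.
∫[0,log(3/2)] (2*exp(x) - 3) dx = log(8/27) + 1; the area of that piece is -1 + log(27/8).
∫[log(3/2),3] (2*exp(x) - 3) dx = -12 - 3*log(2) + 3*log(3) + 2*exp(3).
Total area = (-1 + log(27/8)) + (-12 - 3*log(2) + 3*log(3) + 2*exp(3)) = -13 - 6*log(2) + 6*log(3) + 2*exp(3).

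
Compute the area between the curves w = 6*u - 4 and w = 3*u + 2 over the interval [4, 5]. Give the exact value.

15/2

On [4, 5], (6*u - 4) - (3*u + 2) = 3*u - 6 is ≥ 0 throughout, so the area is a single integral of |3*u - 6|.
∫[4,5] (3*u - 6) du = 15/2.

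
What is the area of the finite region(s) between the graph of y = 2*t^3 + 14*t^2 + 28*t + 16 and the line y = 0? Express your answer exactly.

37/6

The curve meets the t-axis where 2*t^3 + 14*t^2 + 28*t + 16 = 0, i.e. 2*(t + 1)*(t + 2)*(t + 4) = 0, at t = -4, -2, -1.
On [-4, -2] the curve lies above the axis; ∫[-4,-2] (2*t^3 + 14*t^2 + 28*t + 16) dt = 16/3, giving area 16/3.
On [-2, -1] the curve lies below the axis; ∫[-2,-1] (2*t^3 + 14*t^2 + 28*t + 16) dt = -5/6, giving area 5/6.
Total area = 16/3 + 5/6 = 37/6.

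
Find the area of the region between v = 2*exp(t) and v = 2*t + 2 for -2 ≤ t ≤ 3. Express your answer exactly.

On [-2, 3], (2*exp(t)) - (2*t + 2) = -2*t + 2*exp(t) - 2 is ≥ 0 throughout, so the area is a single integral of |-2*t + 2*exp(t) - 2|.
∫[-2,3] (-2*t + 2*exp(t) - 2) dt = -15 - 2*exp(-2) + 2*exp(3).

-15 - 2*exp(-2) + 2*exp(3)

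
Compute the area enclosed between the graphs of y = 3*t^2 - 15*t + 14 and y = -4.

1/2

Set the curves equal: 3*t^2 - 15*t + 14 = -4, so 3*t^2 - 15*t + 18 = 0, which factors as 3*(t - 3)*(t - 2) = 0. The curves meet at t = 2, 3.
On [2, 3], y = -4 is on top; that piece has area ∫[2,3] (-(3*t^2 - 15*t + 18)) dt = 1/2.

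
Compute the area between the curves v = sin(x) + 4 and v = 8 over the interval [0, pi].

-2 + 4*pi

On [0, pi], (sin(x) + 4) - (8) = sin(x) - 4 is ≤ 0 throughout, so the area is a single integral of |sin(x) - 4|.
∫[0,pi] (sin(x) - 4) dx = 2 - 4*pi; the area of that piece is -2 + 4*pi.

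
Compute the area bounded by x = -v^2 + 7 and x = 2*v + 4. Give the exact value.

Both boundary curves give x as a function of v, so integrate with respect to v. Setting them equal: -v^2 - 2*v + 3 = 0, i.e. -(v - 1)*(v + 3) = 0, so they meet at v = -3, 1.
For v in [-3, 1], x = -v^2 + 7 is on the right; area = ∫[-3,1] (-v^2 - 2*v + 3) dv = 32/3.

32/3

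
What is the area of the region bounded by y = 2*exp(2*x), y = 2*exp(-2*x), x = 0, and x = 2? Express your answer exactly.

On [0, 2], (2*exp(2*x)) - (2*exp(-2*x)) = 2*exp(2*x) - 2*exp(-2*x) is ≥ 0 throughout, so the area is a single integral of |2*exp(2*x) - 2*exp(-2*x)|.
∫[0,2] (2*exp(2*x) - 2*exp(-2*x)) dx = -2 + exp(-4) + exp(4).

-2 + exp(-4) + exp(4)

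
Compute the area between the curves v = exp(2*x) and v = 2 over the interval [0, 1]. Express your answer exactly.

-7/2 + 2*log(2) + exp(2)/2

The difference (exp(2*x)) - (2) = exp(2*x) - 2 changes sign at x = log(2)/2 inside [0, 1], so split the integral there.
∫[0,log(2)/2] (exp(2*x) - 2) dx = 1/2 - log(2); the area of that piece is -1/2 + log(2).
∫[log(2)/2,1] (exp(2*x) - 2) dx = -3 + log(2) + exp(2)/2.
Total area = (-1/2 + log(2)) + (-3 + log(2) + exp(2)/2) = -7/2 + 2*log(2) + exp(2)/2.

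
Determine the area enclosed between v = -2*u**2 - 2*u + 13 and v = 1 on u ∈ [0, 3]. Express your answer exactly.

61/3

The difference (-2*u**2 - 2*u + 13) - (1) = -2*u**2 - 2*u + 12 changes sign at u = 2 inside [0, 3], so split the integral there.
∫[0,2] (-2*u**2 - 2*u + 12) du = 44/3.
∫[2,3] (-2*u**2 - 2*u + 12) du = -17/3; the area of that piece is 17/3.
Total area = 44/3 + 17/3 = 61/3.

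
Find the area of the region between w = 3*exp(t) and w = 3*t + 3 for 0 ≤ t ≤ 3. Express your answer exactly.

-51/2 + 3*exp(3)

On [0, 3], (3*exp(t)) - (3*t + 3) = -3*t + 3*exp(t) - 3 is ≥ 0 throughout, so the area is a single integral of |-3*t + 3*exp(t) - 3|.
∫[0,3] (-3*t + 3*exp(t) - 3) dt = -51/2 + 3*exp(3).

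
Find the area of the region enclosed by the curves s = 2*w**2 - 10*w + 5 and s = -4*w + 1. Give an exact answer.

Both boundary curves give s as a function of w, so integrate with respect to w. Setting them equal: 2*w**2 - 6*w + 4 = 0, i.e. 2*(w - 2)*(w - 1) = 0, so they meet at w = 1, 2.
For w in [1, 2], s = 2*w**2 - 10*w + 5 is on the left; area = ∫[1,2] (-(2*w**2 - 6*w + 4)) dw = 1/3.

1/3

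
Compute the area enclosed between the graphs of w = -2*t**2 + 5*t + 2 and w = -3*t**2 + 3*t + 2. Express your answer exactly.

Set the curves equal: -2*t**2 + 5*t + 2 = -3*t**2 + 3*t + 2, so t**2 + 2*t = 0, which factors as t*(t + 2) = 0. The curves meet at t = -2, 0.
On [-2, 0], w = -3*t**2 + 3*t + 2 is on top; that piece has area ∫[-2,0] (-(t**2 + 2*t)) dt = 4/3.

4/3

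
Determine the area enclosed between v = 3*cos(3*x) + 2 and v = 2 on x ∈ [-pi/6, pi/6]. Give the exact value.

2

On [-pi/6, pi/6], (3*cos(3*x) + 2) - (2) = 3*cos(3*x) is ≥ 0 throughout, so the area is a single integral of |3*cos(3*x)|.
∫[-pi/6,pi/6] (3*cos(3*x)) dx = 2.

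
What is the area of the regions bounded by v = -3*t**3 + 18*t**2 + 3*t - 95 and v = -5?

Set the curves equal: -3*t**3 + 18*t**2 + 3*t - 95 = -5, so -3*t**3 + 18*t**2 + 3*t - 90 = 0, which factors as -3*(t - 5)*(t - 3)*(t + 2) = 0. The curves meet at t = -2, 3, 5.
On [-2, 3], v = -5 is on top; that piece has area ∫[-2,3] (-(-3*t**3 + 18*t**2 + 3*t - 90)) dt = 1125/4.
On [3, 5], v = -3*t**3 + 18*t**2 + 3*t - 95 is on top; that piece has area ∫[3,5] (-3*t**3 + 18*t**2 + 3*t - 90) dt = 24.
Total enclosed area = 1125/4 + 24 = 1221/4.

1221/4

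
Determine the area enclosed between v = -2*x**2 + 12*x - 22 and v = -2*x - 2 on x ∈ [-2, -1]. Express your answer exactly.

137/3

On [-2, -1], (-2*x**2 + 12*x - 22) - (-2*x - 2) = -2*x**2 + 14*x - 20 is ≤ 0 throughout, so the area is a single integral of |-2*x**2 + 14*x - 20|.
∫[-2,-1] (-2*x**2 + 14*x - 20) dx = -137/3; the area of that piece is 137/3.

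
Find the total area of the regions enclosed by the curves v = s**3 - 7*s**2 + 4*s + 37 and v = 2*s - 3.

1741/12

Set the curves equal: s**3 - 7*s**2 + 4*s + 37 = 2*s - 3, so s**3 - 7*s**2 + 2*s + 40 = 0, which factors as (s - 5)*(s - 4)*(s + 2) = 0. The curves meet at s = -2, 4, 5.
On [-2, 4], v = s**3 - 7*s**2 + 4*s + 37 is on top; that piece has area ∫[-2,4] (s**3 - 7*s**2 + 2*s + 40) ds = 144.
On [4, 5], v = 2*s - 3 is on top; that piece has area ∫[4,5] (-(s**3 - 7*s**2 + 2*s + 40)) ds = 13/12.
Total enclosed area = 144 + 13/12 = 1741/12.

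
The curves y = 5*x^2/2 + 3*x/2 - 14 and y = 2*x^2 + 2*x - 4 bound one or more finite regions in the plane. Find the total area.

243/4

Set the curves equal: 5*x^2/2 + 3*x/2 - 14 = 2*x^2 + 2*x - 4, so x^2/2 - x/2 - 10 = 0, which factors as (x - 5)*(x + 4)/2 = 0. The curves meet at x = -4, 5.
On [-4, 5], y = 2*x^2 + 2*x - 4 is on top; that piece has area ∫[-4,5] (-(x^2/2 - x/2 - 10)) dx = 243/4.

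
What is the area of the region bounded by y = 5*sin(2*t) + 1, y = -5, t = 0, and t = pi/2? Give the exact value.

On [0, pi/2], (5*sin(2*t) + 1) - (-5) = 5*sin(2*t) + 6 is ≥ 0 throughout, so the area is a single integral of |5*sin(2*t) + 6|.
∫[0,pi/2] (5*sin(2*t) + 6) dt = 5 + 3*pi.

5 + 3*pi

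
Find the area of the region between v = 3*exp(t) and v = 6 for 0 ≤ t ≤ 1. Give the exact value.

The difference (3*exp(t)) - (6) = 3*exp(t) - 6 changes sign at t = log(2) inside [0, 1], so split the integral there.
∫[0,log(2)] (3*exp(t) - 6) dt = 3 - log(64); the area of that piece is -3 + log(64).
∫[log(2),1] (3*exp(t) - 6) dt = -12 + 6*log(2) + 3*exp(1).
Total area = (-3 + log(64)) + (-12 + 6*log(2) + 3*exp(1)) = -15 + 3*exp(1) + 12*log(2).

-15 + 3*exp(1) + 12*log(2)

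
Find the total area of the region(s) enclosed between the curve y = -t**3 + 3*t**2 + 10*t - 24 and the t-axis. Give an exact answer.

407/4

The curve meets the t-axis where -t**3 + 3*t**2 + 10*t - 24 = 0, i.e. -(t - 4)*(t - 2)*(t + 3) = 0, at t = -3, 2, 4.
On [-3, 2] the curve lies below the axis; ∫[-3,2] (-t**3 + 3*t**2 + 10*t - 24) dt = -375/4, giving area 375/4.
On [2, 4] the curve lies above the axis; ∫[2,4] (-t**3 + 3*t**2 + 10*t - 24) dt = 8, giving area 8.
Total area = 375/4 + 8 = 407/4.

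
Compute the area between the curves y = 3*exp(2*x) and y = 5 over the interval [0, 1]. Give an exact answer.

-17/2 - 11*log(3)/2 + log(15)/2 + 9*log(5)/2 + 3*exp(2)/2

The difference (3*exp(2*x)) - (5) = 3*exp(2*x) - 5 changes sign at x = -log(3)/2 + log(5)/2 inside [0, 1], so split the integral there.
∫[0,-log(3)/2 + log(5)/2] (3*exp(2*x) - 5) dx = log(9*sqrt(15)/125) + 1; the area of that piece is -1 + log(25*sqrt(15)/27).
∫[-log(3)/2 + log(5)/2,1] (3*exp(2*x) - 5) dx = -15/2 - 5*log(3)/2 + 5*log(5)/2 + 3*exp(2)/2.
Total area = (-1 + log(25*sqrt(15)/27)) + (-15/2 - 5*log(3)/2 + 5*log(5)/2 + 3*exp(2)/2) = -17/2 - 11*log(3)/2 + log(15)/2 + 9*log(5)/2 + 3*exp(2)/2.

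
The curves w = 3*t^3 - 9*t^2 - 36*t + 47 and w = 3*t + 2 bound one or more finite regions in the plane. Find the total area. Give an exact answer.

Set the curves equal: 3*t^3 - 9*t^2 - 36*t + 47 = 3*t + 2, so 3*t^3 - 9*t^2 - 39*t + 45 = 0, which factors as 3*(t - 5)*(t - 1)*(t + 3) = 0. The curves meet at t = -3, 1, 5.
On [-3, 1], w = 3*t^3 - 9*t^2 - 36*t + 47 is on top; that piece has area ∫[-3,1] (3*t^3 - 9*t^2 - 39*t + 45) dt = 192.
On [1, 5], w = 3*t + 2 is on top; that piece has area ∫[1,5] (-(3*t^3 - 9*t^2 - 39*t + 45)) dt = 192.
Total enclosed area = 192 + 192 = 384.

384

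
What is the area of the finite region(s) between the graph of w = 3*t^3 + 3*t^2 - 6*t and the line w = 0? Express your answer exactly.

37/4

The curve meets the t-axis where 3*t^3 + 3*t^2 - 6*t = 0, i.e. 3*t*(t - 1)*(t + 2) = 0, at t = -2, 0, 1.
On [-2, 0] the curve lies above the axis; ∫[-2,0] (3*t^3 + 3*t^2 - 6*t) dt = 8, giving area 8.
On [0, 1] the curve lies below the axis; ∫[0,1] (3*t^3 + 3*t^2 - 6*t) dt = -5/4, giving area 5/4.
Total area = 8 + 5/4 = 37/4.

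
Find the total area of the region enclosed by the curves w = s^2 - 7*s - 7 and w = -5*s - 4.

Set the curves equal: s^2 - 7*s - 7 = -5*s - 4, so s^2 - 2*s - 3 = 0, which factors as (s - 3)*(s + 1) = 0. The curves meet at s = -1, 3.
On [-1, 3], w = -5*s - 4 is on top; that piece has area ∫[-1,3] (-(s^2 - 2*s - 3)) ds = 32/3.

32/3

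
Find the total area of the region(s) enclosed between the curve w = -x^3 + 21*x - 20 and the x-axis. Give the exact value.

The curve meets the x-axis where -x^3 + 21*x - 20 = 0, i.e. -(x - 4)*(x - 1)*(x + 5) = 0, at x = -5, 1, 4.
On [-5, 1] the curve lies below the axis; ∫[-5,1] (-x^3 + 21*x - 20) dx = -216, giving area 216.
On [1, 4] the curve lies above the axis; ∫[1,4] (-x^3 + 21*x - 20) dx = 135/4, giving area 135/4.
Total area = 216 + 135/4 = 999/4.

999/4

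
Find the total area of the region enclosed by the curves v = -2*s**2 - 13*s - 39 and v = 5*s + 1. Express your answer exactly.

Set the curves equal: -2*s**2 - 13*s - 39 = 5*s + 1, so -2*s**2 - 18*s - 40 = 0, which factors as -2*(s + 4)*(s + 5) = 0. The curves meet at s = -5, -4.
On [-5, -4], v = -2*s**2 - 13*s - 39 is on top; that piece has area ∫[-5,-4] (-2*s**2 - 18*s - 40) ds = 1/3.

1/3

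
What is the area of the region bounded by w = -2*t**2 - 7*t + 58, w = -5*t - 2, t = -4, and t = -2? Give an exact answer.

284/3

On [-4, -2], (-2*t**2 - 7*t + 58) - (-5*t - 2) = -2*t**2 - 2*t + 60 is ≥ 0 throughout, so the area is a single integral of |-2*t**2 - 2*t + 60|.
∫[-4,-2] (-2*t**2 - 2*t + 60) dt = 284/3.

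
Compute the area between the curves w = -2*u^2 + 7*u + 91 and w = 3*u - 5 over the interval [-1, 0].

On [-1, 0], (-2*u^2 + 7*u + 91) - (3*u - 5) = -2*u^2 + 4*u + 96 is ≥ 0 throughout, so the area is a single integral of |-2*u^2 + 4*u + 96|.
∫[-1,0] (-2*u^2 + 4*u + 96) du = 280/3.

280/3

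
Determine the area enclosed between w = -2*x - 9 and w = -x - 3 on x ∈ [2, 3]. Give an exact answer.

17/2

On [2, 3], (-2*x - 9) - (-x - 3) = -x - 6 is ≤ 0 throughout, so the area is a single integral of |-x - 6|.
∫[2,3] (-x - 6) dx = -17/2; the area of that piece is 17/2.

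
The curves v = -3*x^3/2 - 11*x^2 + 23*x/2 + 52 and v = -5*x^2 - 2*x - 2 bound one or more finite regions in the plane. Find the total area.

1741/8

Set the curves equal: -3*x^3/2 - 11*x^2 + 23*x/2 + 52 = -5*x^2 - 2*x - 2, so -3*x^3/2 - 6*x^2 + 27*x/2 + 54 = 0, which factors as -3*(x - 3)*(x + 3)*(x + 4)/2 = 0. The curves meet at x = -4, -3, 3.
On [-4, -3], v = -5*x^2 - 2*x - 2 is on top; that piece has area ∫[-4,-3] (-(-3*x^3/2 - 6*x^2 + 27*x/2 + 54)) dx = 13/8.
On [-3, 3], v = -3*x^3/2 - 11*x^2 + 23*x/2 + 52 is on top; that piece has area ∫[-3,3] (-3*x^3/2 - 6*x^2 + 27*x/2 + 54) dx = 216.
Total enclosed area = 13/8 + 216 = 1741/8.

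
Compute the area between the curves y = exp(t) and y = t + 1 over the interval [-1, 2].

-9/2 - exp(-1) + exp(2)

On [-1, 2], (exp(t)) - (t + 1) = -t + exp(t) - 1 is ≥ 0 throughout, so the area is a single integral of |-t + exp(t) - 1|.
∫[-1,2] (-t + exp(t) - 1) dt = -9/2 - exp(-1) + exp(2).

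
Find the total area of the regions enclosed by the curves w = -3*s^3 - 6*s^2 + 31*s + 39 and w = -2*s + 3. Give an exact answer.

937/4

Set the curves equal: -3*s^3 - 6*s^2 + 31*s + 39 = -2*s + 3, so -3*s^3 - 6*s^2 + 33*s + 36 = 0, which factors as -3*(s - 3)*(s + 1)*(s + 4) = 0. The curves meet at s = -4, -1, 3.
On [-4, -1], w = -2*s + 3 is on top; that piece has area ∫[-4,-1] (-(-3*s^3 - 6*s^2 + 33*s + 36)) ds = 297/4.
On [-1, 3], w = -3*s^3 - 6*s^2 + 31*s + 39 is on top; that piece has area ∫[-1,3] (-3*s^3 - 6*s^2 + 33*s + 36) ds = 160.
Total enclosed area = 297/4 + 160 = 937/4.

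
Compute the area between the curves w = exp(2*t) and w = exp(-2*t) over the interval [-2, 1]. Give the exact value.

-2 + exp(-4)/2 + exp(-2)/2 + exp(2)/2 + exp(4)/2

The difference (exp(2*t)) - (exp(-2*t)) = exp(2*t) - exp(-2*t) changes sign at t = 0 inside [-2, 1], so split the integral there.
∫[-2,0] (exp(2*t) - exp(-2*t)) dt = -exp(4)/2 - exp(-4)/2 + 1; the area of that piece is -1 + exp(-4)/2 + exp(4)/2.
∫[0,1] (exp(2*t) - exp(-2*t)) dt = -1 + exp(-2)/2 + exp(2)/2.
Total area = (-1 + exp(-4)/2 + exp(4)/2) + (-1 + exp(-2)/2 + exp(2)/2) = -2 + exp(-4)/2 + exp(-2)/2 + exp(2)/2 + exp(4)/2.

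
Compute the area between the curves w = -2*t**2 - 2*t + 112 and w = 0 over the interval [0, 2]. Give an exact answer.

On [0, 2], (-2*t**2 - 2*t + 112) - (0) = -2*t**2 - 2*t + 112 is ≥ 0 throughout, so the area is a single integral of |-2*t**2 - 2*t + 112|.
∫[0,2] (-2*t**2 - 2*t + 112) dt = 644/3.

644/3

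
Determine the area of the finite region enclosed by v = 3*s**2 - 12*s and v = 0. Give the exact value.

Set the curves equal: 3*s**2 - 12*s = 0, so 3*s**2 - 12*s = 0, which factors as 3*s*(s - 4) = 0. The curves meet at s = 0, 4.
On [0, 4], v = 0 is on top; that piece has area ∫[0,4] (-(3*s**2 - 12*s)) ds = 32.

32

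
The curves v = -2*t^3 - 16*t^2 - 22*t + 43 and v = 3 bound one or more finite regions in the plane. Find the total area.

Set the curves equal: -2*t^3 - 16*t^2 - 22*t + 43 = 3, so -2*t^3 - 16*t^2 - 22*t + 40 = 0, which factors as -2*(t - 1)*(t + 4)*(t + 5) = 0. The curves meet at t = -5, -4, 1.
On [-5, -4], v = 3 is on top; that piece has area ∫[-5,-4] (-(-2*t^3 - 16*t^2 - 22*t + 40)) dt = 11/6.
On [-4, 1], v = -2*t^3 - 16*t^2 - 22*t + 43 is on top; that piece has area ∫[-4,1] (-2*t^3 - 16*t^2 - 22*t + 40) dt = 875/6.
Total enclosed area = 11/6 + 875/6 = 443/3.

443/3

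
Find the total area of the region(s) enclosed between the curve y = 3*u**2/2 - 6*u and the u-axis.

16

The curve meets the u-axis where 3*u**2/2 - 6*u = 0, i.e. 3*u*(u - 4)/2 = 0, at u = 0, 4.
On [0, 4] the curve lies below the axis; ∫[0,4] (3*u**2/2 - 6*u) du = -16, giving area 16.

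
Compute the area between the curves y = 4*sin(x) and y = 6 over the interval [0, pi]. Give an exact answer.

-8 + 6*pi

On [0, pi], (4*sin(x)) - (6) = 4*sin(x) - 6 is ≤ 0 throughout, so the area is a single integral of |4*sin(x) - 6|.
∫[0,pi] (4*sin(x) - 6) dx = 8 - 6*pi; the area of that piece is -8 + 6*pi.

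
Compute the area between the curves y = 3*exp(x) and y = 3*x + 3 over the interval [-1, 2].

On [-1, 2], (3*exp(x)) - (3*x + 3) = -3*x + 3*exp(x) - 3 is ≥ 0 throughout, so the area is a single integral of |-3*x + 3*exp(x) - 3|.
∫[-1,2] (-3*x + 3*exp(x) - 3) dx = -27/2 - 3*exp(-1) + 3*exp(2).

-27/2 - 3*exp(-1) + 3*exp(2)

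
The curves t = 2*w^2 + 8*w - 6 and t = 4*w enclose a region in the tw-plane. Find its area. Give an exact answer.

Both boundary curves give t as a function of w, so integrate with respect to w. Setting them equal: 2*w^2 + 4*w - 6 = 0, i.e. 2*(w - 1)*(w + 3) = 0, so they meet at w = -3, 1.
For w in [-3, 1], t = 2*w^2 + 8*w - 6 is on the left; area = ∫[-3,1] (-(2*w^2 + 4*w - 6)) dw = 64/3.

64/3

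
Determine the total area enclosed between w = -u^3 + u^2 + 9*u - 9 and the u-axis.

148/3

The curve meets the u-axis where -u^3 + u^2 + 9*u - 9 = 0, i.e. -(u - 3)*(u - 1)*(u + 3) = 0, at u = -3, 1, 3.
On [-3, 1] the curve lies below the axis; ∫[-3,1] (-u^3 + u^2 + 9*u - 9) du = -128/3, giving area 128/3.
On [1, 3] the curve lies above the axis; ∫[1,3] (-u^3 + u^2 + 9*u - 9) du = 20/3, giving area 20/3.
Total area = 128/3 + 20/3 = 148/3.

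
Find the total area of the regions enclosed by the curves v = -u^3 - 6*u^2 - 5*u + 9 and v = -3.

Set the curves equal: -u^3 - 6*u^2 - 5*u + 9 = -3, so -u^3 - 6*u^2 - 5*u + 12 = 0, which factors as -(u - 1)*(u + 3)*(u + 4) = 0. The curves meet at u = -4, -3, 1.
On [-4, -3], v = -3 is on top; that piece has area ∫[-4,-3] (-(-u^3 - 6*u^2 - 5*u + 12)) du = 3/4.
On [-3, 1], v = -u^3 - 6*u^2 - 5*u + 9 is on top; that piece has area ∫[-3,1] (-u^3 - 6*u^2 - 5*u + 12) du = 32.
Total enclosed area = 3/4 + 32 = 131/4.

131/4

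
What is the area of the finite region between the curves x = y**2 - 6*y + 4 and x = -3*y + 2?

Both boundary curves give x as a function of y, so integrate with respect to y. Setting them equal: y**2 - 3*y + 2 = 0, i.e. (y - 2)*(y - 1) = 0, so they meet at y = 1, 2.
For y in [1, 2], x = y**2 - 6*y + 4 is on the left; area = ∫[1,2] (-(y**2 - 3*y + 2)) dy = 1/6.

1/6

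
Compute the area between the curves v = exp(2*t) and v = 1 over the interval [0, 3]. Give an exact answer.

On [0, 3], (exp(2*t)) - (1) = exp(2*t) - 1 is ≥ 0 throughout, so the area is a single integral of |exp(2*t) - 1|.
∫[0,3] (exp(2*t) - 1) dt = -7/2 + exp(6)/2.

-7/2 + exp(6)/2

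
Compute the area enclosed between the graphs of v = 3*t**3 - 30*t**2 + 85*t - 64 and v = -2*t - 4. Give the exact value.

Set the curves equal: 3*t**3 - 30*t**2 + 85*t - 64 = -2*t - 4, so 3*t**3 - 30*t**2 + 87*t - 60 = 0, which factors as 3*(t - 5)*(t - 4)*(t - 1) = 0. The curves meet at t = 1, 4, 5.
On [1, 4], v = 3*t**3 - 30*t**2 + 85*t - 64 is on top; that piece has area ∫[1,4] (3*t**3 - 30*t**2 + 87*t - 60) dt = 135/4.
On [4, 5], v = -2*t - 4 is on top; that piece has area ∫[4,5] (-(3*t**3 - 30*t**2 + 87*t - 60)) dt = 7/4.
Total enclosed area = 135/4 + 7/4 = 71/2.

71/2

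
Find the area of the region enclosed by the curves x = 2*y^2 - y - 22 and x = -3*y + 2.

Both boundary curves give x as a function of y, so integrate with respect to y. Setting them equal: 2*y^2 + 2*y - 24 = 0, i.e. 2*(y - 3)*(y + 4) = 0, so they meet at y = -4, 3.
For y in [-4, 3], x = 2*y^2 - y - 22 is on the left; area = ∫[-4,3] (-(2*y^2 + 2*y - 24)) dy = 343/3.

343/3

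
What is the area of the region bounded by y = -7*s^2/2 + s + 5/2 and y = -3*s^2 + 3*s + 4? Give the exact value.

Set the curves equal: -7*s^2/2 + s + 5/2 = -3*s^2 + 3*s + 4, so -s^2/2 - 2*s - 3/2 = 0, which factors as -(s + 1)*(s + 3)/2 = 0. The curves meet at s = -3, -1.
On [-3, -1], y = -7*s^2/2 + s + 5/2 is on top; that piece has area ∫[-3,-1] (-s^2/2 - 2*s - 3/2) ds = 2/3.

2/3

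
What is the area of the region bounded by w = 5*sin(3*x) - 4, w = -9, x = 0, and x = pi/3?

On [0, pi/3], (5*sin(3*x) - 4) - (-9) = 5*sin(3*x) + 5 is ≥ 0 throughout, so the area is a single integral of |5*sin(3*x) + 5|.
∫[0,pi/3] (5*sin(3*x) + 5) dx = 10/3 + 5*pi/3.

10/3 + 5*pi/3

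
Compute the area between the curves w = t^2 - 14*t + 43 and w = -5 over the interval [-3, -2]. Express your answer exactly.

On [-3, -2], (t^2 - 14*t + 43) - (-5) = t^2 - 14*t + 48 is ≥ 0 throughout, so the area is a single integral of |t^2 - 14*t + 48|.
∫[-3,-2] (t^2 - 14*t + 48) dt = 268/3.

268/3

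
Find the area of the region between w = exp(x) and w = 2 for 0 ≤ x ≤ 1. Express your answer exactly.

The difference (exp(x)) - (2) = exp(x) - 2 changes sign at x = log(2) inside [0, 1], so split the integral there.
∫[0,log(2)] (exp(x) - 2) dx = 1 - log(4); the area of that piece is -1 + log(4).
∫[log(2),1] (exp(x) - 2) dx = -4 + 2*log(2) + exp(1).
Total area = (-1 + log(4)) + (-4 + 2*log(2) + exp(1)) = -5 + exp(1) + 4*log(2).

-5 + exp(1) + 4*log(2)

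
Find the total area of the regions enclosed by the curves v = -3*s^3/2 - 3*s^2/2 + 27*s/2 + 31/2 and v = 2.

74

Set the curves equal: -3*s^3/2 - 3*s^2/2 + 27*s/2 + 31/2 = 2, so -3*s^3/2 - 3*s^2/2 + 27*s/2 + 27/2 = 0, which factors as -3*(s - 3)*(s + 1)*(s + 3)/2 = 0. The curves meet at s = -3, -1, 3.
On [-3, -1], v = 2 is on top; that piece has area ∫[-3,-1] (-(-3*s^3/2 - 3*s^2/2 + 27*s/2 + 27/2)) ds = 10.
On [-1, 3], v = -3*s^3/2 - 3*s^2/2 + 27*s/2 + 31/2 is on top; that piece has area ∫[-1,3] (-3*s^3/2 - 3*s^2/2 + 27*s/2 + 27/2) ds = 64.
Total enclosed area = 10 + 64 = 74.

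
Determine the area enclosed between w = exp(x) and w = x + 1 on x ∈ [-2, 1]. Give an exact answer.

On [-2, 1], (exp(x)) - (x + 1) = -x + exp(x) - 1 is ≥ 0 throughout, so the area is a single integral of |-x + exp(x) - 1|.
∫[-2,1] (-x + exp(x) - 1) dx = -3/2 - exp(-2) + exp(1).

-3/2 - exp(-2) + exp(1)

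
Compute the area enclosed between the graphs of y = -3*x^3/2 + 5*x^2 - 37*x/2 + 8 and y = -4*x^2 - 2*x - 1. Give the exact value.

3/4

Set the curves equal: -3*x^3/2 + 5*x^2 - 37*x/2 + 8 = -4*x^2 - 2*x - 1, so -3*x^3/2 + 9*x^2 - 33*x/2 + 9 = 0, which factors as -3*(x - 3)*(x - 2)*(x - 1)/2 = 0. The curves meet at x = 1, 2, 3.
On [1, 2], y = -4*x^2 - 2*x - 1 is on top; that piece has area ∫[1,2] (-(-3*x^3/2 + 9*x^2 - 33*x/2 + 9)) dx = 3/8.
On [2, 3], y = -3*x^3/2 + 5*x^2 - 37*x/2 + 8 is on top; that piece has area ∫[2,3] (-3*x^3/2 + 9*x^2 - 33*x/2 + 9) dx = 3/8.
Total enclosed area = 3/8 + 3/8 = 3/4.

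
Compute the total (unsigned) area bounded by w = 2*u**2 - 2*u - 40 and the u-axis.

243

The curve meets the u-axis where 2*u**2 - 2*u - 40 = 0, i.e. 2*(u - 5)*(u + 4) = 0, at u = -4, 5.
On [-4, 5] the curve lies below the axis; ∫[-4,5] (2*u**2 - 2*u - 40) du = -243, giving area 243.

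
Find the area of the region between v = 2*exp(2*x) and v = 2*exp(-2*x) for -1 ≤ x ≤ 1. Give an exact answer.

The difference (2*exp(2*x)) - (2*exp(-2*x)) = 2*exp(2*x) - 2*exp(-2*x) changes sign at x = 0 inside [-1, 1], so split the integral there.
∫[-1,0] (2*exp(2*x) - 2*exp(-2*x)) dx = -exp(2) - exp(-2) + 2; the area of that piece is -2 + exp(-2) + exp(2).
∫[0,1] (2*exp(2*x) - 2*exp(-2*x)) dx = -2 + exp(-2) + exp(2).
Total area = (-2 + exp(-2) + exp(2)) + (-2 + exp(-2) + exp(2)) = -4 + 2*exp(-2) + 2*exp(2).

-4 + 2*exp(-2) + 2*exp(2)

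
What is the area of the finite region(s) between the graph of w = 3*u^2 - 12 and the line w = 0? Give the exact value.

The curve meets the u-axis where 3*u^2 - 12 = 0, i.e. 3*(u - 2)*(u + 2) = 0, at u = -2, 2.
On [-2, 2] the curve lies below the axis; ∫[-2,2] (3*u^2 - 12) du = -32, giving area 32.

32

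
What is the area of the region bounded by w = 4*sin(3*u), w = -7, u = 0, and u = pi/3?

8/3 + 7*pi/3

On [0, pi/3], (4*sin(3*u)) - (-7) = 4*sin(3*u) + 7 is ≥ 0 throughout, so the area is a single integral of |4*sin(3*u) + 7|.
∫[0,pi/3] (4*sin(3*u) + 7) du = 8/3 + 7*pi/3.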